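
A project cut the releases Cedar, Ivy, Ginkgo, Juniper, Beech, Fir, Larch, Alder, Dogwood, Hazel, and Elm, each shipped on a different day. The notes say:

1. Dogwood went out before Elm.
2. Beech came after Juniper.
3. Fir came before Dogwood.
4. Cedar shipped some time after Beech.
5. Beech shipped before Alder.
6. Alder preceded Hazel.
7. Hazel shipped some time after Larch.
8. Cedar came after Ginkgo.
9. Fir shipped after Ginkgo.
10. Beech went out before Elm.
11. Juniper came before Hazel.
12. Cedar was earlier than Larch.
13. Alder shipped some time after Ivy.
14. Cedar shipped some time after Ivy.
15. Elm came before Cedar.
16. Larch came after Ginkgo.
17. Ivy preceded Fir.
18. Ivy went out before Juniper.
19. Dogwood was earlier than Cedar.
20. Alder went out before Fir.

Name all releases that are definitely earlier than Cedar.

Alder, Beech, Dogwood, Elm, Fir, Ginkgo, Ivy, Juniper

Directly stated before Cedar: Beech, Dogwood, Elm, Ginkgo, and Ivy.
Alder reaches Cedar via Alder → Fir → Dogwood → Cedar.
Fir reaches Cedar via Fir → Dogwood → Cedar.
Juniper reaches Cedar via Juniper → Beech → Cedar.
No chain forces Larch (or any of the others) ahead of Cedar.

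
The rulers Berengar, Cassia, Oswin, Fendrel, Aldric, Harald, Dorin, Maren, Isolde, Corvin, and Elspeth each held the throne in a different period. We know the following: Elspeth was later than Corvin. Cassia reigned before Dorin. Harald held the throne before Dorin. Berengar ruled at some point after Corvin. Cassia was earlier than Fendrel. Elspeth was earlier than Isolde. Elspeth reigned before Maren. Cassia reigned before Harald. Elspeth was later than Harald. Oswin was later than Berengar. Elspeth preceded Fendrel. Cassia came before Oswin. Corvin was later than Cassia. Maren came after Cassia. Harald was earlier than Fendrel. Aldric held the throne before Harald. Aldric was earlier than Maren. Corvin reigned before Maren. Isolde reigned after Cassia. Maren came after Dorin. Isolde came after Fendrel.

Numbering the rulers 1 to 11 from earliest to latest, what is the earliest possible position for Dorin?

Aldric, Cassia, and Harald must all come before Dorin — 3 forced predecessors.
Nothing else is forced ahead of Dorin, so their earliest slot is position 3 + 1 = 4.

4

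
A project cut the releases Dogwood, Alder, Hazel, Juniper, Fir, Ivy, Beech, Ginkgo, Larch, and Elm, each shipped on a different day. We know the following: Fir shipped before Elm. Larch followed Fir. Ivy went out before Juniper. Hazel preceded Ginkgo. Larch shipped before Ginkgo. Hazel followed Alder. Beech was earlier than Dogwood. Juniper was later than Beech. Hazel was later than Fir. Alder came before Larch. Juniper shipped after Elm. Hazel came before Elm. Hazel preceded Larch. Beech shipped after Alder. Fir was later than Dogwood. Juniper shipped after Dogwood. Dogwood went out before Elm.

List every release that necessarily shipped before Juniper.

Alder, Beech, Dogwood, Elm, Fir, Hazel, Ivy

Directly stated before Juniper: Beech, Dogwood, Elm, and Ivy.
Alder reaches Juniper via Alder → Beech → Juniper.
Fir reaches Juniper via Fir → Elm → Juniper.
Hazel reaches Juniper via Hazel → Elm → Juniper.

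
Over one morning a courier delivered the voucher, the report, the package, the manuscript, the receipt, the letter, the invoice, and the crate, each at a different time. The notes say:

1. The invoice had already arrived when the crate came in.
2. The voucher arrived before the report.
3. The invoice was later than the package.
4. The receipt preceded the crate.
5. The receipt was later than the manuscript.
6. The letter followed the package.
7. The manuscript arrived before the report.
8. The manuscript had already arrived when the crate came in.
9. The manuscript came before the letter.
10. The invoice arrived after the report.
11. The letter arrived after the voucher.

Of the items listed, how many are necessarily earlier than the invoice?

Directly stated before the invoice: the package and the report.
The manuscript reaches the invoice via the manuscript → the report → the invoice.
The voucher reaches the invoice via the voucher → the report → the invoice.
No chain forces the letter (or any of the others) ahead of the invoice.
That's the manuscript, the package, the report, and the voucher — 4 in all.

4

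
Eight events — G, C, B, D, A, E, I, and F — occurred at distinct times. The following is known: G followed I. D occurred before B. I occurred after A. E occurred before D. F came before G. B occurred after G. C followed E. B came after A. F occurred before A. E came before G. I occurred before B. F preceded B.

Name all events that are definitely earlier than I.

A, F

Directly stated before I: A.
F reaches I via F → A → I.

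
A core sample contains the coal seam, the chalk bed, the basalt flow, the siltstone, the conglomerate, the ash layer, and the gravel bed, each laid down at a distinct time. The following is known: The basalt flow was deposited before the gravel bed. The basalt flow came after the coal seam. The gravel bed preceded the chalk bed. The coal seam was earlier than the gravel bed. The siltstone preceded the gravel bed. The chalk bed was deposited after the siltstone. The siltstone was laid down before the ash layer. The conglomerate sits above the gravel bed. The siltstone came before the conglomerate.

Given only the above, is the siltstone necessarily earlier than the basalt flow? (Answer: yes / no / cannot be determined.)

No chain of stated constraints runs from the siltstone to the basalt flow, and none runs from the basalt flow to the siltstone either.
So the relative order of the siltstone and the basalt flow is not fixed by the given facts.

cannot be determined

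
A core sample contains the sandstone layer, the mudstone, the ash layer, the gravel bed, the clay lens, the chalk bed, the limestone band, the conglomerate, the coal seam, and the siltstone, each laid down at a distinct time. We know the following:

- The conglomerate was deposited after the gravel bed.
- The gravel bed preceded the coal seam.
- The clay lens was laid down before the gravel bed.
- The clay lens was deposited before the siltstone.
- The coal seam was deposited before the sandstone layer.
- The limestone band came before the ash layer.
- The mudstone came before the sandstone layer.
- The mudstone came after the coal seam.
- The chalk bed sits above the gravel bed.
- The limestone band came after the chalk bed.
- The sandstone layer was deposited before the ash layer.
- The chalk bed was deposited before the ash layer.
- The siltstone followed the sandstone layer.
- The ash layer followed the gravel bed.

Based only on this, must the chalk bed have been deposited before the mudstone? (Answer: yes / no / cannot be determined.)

No chain of stated constraints runs from the chalk bed to the mudstone, and none runs from the mudstone to the chalk bed either.
So the relative order of the chalk bed and the mudstone is not fixed by the given facts.

cannot be determined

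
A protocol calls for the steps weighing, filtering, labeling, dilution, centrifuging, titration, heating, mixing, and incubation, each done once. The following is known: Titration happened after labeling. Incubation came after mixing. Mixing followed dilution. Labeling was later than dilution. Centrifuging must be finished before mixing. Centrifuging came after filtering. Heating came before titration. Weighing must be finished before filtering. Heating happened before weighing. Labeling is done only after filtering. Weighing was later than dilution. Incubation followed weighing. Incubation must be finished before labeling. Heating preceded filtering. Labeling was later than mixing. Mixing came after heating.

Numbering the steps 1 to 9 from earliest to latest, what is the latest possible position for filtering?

Filtering must come before centrifuging, incubation, labeling, mixing, and titration — 5 steps forced after it.
Everything else can be placed before filtering in some valid order, so filtering can sit as late as position 9 − 5 = 4.

4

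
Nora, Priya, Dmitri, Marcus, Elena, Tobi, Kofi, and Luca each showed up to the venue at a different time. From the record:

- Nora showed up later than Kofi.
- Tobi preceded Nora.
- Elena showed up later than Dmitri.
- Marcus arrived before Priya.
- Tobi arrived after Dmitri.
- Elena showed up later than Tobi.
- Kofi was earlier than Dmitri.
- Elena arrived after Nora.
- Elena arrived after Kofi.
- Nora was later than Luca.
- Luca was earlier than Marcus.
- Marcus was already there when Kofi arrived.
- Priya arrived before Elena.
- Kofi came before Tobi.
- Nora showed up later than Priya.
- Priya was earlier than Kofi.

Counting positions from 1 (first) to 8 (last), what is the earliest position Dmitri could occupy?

5

Kofi, Luca, Marcus, and Priya must all come before Dmitri — 4 forced predecessors.
Nothing else is forced ahead of Dmitri, so their earliest slot is position 4 + 1 = 5.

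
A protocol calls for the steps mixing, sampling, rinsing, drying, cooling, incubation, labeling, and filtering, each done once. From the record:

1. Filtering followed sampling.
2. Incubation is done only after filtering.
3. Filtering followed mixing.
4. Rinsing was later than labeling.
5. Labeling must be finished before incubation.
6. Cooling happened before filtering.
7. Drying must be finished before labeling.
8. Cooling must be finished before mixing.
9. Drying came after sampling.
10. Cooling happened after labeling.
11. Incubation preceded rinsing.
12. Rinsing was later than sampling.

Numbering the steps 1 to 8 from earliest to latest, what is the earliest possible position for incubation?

Cooling, drying, filtering, labeling, mixing, and sampling must all come before incubation — 6 forced predecessors.
Nothing else is forced ahead of incubation, so its earliest slot is position 6 + 1 = 7.

7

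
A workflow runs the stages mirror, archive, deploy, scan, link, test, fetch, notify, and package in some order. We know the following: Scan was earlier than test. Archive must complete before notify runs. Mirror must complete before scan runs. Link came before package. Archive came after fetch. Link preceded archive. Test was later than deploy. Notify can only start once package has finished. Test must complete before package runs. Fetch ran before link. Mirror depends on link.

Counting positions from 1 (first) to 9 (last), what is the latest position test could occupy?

7

Test must come before notify and package — 2 stages forced after it.
Everything else can be placed before test in some valid order, so test can sit as late as position 9 − 2 = 7.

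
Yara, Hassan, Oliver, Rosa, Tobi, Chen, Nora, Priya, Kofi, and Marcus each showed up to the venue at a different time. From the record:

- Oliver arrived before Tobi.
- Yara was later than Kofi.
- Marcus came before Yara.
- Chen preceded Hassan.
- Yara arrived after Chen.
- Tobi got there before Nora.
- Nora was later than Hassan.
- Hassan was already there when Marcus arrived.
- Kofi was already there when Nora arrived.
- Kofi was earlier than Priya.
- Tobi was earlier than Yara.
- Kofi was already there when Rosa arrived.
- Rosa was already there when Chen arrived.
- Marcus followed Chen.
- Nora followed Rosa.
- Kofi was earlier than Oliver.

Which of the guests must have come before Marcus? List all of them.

Directly stated before Marcus: Chen and Hassan.
Kofi reaches Marcus via Kofi → Rosa → Chen → Marcus.
Rosa reaches Marcus via Rosa → Chen → Marcus.

Chen, Hassan, Kofi, Rosa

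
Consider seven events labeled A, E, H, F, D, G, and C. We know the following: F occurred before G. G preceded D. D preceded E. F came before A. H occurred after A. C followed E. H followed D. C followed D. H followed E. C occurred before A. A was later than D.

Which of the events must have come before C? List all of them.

Directly stated before C: D and E.
F reaches C via F → G → D → C.
G reaches C via G → D → C.
No chain forces A (or any of the others) ahead of C.

D, E, F, G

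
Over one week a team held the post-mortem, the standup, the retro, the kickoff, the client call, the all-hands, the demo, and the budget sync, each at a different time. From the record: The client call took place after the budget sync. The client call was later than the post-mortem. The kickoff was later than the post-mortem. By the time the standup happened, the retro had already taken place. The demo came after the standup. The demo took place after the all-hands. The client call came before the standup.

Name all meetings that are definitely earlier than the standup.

Directly stated before the standup: the client call and the retro.
The budget sync reaches the standup via the budget sync → the client call → the standup.
The post-mortem reaches the standup via the post-mortem → the client call → the standup.

the budget sync, the client call, the post-mortem, the retro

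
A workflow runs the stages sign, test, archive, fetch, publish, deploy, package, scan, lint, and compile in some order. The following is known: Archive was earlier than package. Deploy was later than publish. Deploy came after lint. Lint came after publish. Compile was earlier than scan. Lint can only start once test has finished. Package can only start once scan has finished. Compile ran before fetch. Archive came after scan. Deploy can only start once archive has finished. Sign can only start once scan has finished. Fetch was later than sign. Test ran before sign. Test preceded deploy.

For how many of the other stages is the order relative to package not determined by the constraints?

6

Forced before package: archive, compile, and scan.
That leaves deploy, fetch, lint, publish, sign, and test with no forced order relative to package — 6.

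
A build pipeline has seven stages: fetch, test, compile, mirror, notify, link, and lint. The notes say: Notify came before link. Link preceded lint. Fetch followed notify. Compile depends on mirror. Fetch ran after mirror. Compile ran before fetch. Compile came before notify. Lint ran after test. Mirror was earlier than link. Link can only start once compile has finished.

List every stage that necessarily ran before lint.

compile, link, mirror, notify, test

Directly stated before lint: link and test.
Compile reaches lint via compile → link → lint.
Mirror reaches lint via mirror → link → lint.
Notify reaches lint via notify → link → lint.
No chain forces fetch ahead of lint.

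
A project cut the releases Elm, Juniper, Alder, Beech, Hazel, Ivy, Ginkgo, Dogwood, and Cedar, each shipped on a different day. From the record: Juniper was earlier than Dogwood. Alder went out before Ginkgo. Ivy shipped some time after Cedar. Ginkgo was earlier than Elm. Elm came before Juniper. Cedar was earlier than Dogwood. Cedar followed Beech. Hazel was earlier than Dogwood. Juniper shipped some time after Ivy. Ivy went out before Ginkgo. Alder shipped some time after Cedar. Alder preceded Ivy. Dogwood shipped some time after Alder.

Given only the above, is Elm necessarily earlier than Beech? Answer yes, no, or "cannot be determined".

Tracing the constraints gives Beech → Cedar → Alder → Ginkgo → Elm, so Beech must come before Elm.
That means Elm cannot be before Beech.

no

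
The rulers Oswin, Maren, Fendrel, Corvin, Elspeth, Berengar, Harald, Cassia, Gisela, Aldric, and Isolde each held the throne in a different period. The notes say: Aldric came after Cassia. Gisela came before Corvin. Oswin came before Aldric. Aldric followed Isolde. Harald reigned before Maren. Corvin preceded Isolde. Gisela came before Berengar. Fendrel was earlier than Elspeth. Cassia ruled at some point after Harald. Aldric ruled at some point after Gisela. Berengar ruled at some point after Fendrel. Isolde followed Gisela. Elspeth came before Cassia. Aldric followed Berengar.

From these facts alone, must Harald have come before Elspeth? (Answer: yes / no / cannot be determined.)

cannot be determined

No chain of stated constraints runs from Harald to Elspeth, and none runs from Elspeth to Harald either.
So the relative order of Harald and Elspeth is not fixed by the given facts.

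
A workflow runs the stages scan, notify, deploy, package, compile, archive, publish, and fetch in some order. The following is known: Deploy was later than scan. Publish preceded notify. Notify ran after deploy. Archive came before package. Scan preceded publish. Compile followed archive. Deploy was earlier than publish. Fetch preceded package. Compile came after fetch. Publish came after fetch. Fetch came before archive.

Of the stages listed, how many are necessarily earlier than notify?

Directly stated before notify: deploy and publish.
Fetch reaches notify via fetch → publish → notify.
Scan reaches notify via scan → publish → notify.
That's deploy, fetch, publish, and scan — 4 in all.

4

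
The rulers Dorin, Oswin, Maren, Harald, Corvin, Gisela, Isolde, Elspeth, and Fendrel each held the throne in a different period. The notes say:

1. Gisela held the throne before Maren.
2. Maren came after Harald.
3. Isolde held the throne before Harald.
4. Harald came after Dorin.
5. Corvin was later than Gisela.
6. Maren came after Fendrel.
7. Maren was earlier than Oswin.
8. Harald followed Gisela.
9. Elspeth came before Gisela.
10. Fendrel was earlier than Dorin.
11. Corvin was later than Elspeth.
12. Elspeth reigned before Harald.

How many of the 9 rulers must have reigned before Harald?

5

Directly stated before Harald: Dorin, Elspeth, Gisela, and Isolde.
Fendrel reaches Harald via Fendrel → Dorin → Harald.
No chain forces Maren (or any of the others) ahead of Harald.
That's Dorin, Elspeth, Fendrel, Gisela, and Isolde — 5 in all.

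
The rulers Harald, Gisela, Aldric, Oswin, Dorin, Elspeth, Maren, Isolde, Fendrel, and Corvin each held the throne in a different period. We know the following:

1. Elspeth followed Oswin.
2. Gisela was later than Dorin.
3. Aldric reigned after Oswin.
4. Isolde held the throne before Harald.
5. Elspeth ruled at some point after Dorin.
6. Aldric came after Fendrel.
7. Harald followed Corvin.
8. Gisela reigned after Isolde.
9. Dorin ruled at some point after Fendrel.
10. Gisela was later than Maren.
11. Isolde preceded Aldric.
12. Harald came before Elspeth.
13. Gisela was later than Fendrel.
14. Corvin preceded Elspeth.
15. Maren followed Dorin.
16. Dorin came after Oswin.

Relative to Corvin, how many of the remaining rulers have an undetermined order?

7

Forced after Corvin: Elspeth and Harald.
That leaves Aldric, Dorin, Fendrel, Gisela, Isolde, Maren, and Oswin with no forced order relative to Corvin — 7.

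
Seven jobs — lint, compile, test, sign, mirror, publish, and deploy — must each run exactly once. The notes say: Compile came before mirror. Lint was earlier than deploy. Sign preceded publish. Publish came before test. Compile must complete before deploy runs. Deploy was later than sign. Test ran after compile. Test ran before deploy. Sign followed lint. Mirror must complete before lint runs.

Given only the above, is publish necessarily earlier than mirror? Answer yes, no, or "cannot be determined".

Tracing the constraints gives mirror → lint → sign → publish, so mirror must come before publish.
That means publish cannot be before mirror.

no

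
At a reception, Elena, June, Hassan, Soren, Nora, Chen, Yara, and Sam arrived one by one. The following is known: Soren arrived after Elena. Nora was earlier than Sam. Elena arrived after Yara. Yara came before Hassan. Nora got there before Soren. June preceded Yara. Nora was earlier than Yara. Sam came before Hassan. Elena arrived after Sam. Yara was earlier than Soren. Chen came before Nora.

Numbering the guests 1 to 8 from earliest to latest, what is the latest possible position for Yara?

Yara must come before Elena, Hassan, and Soren — 3 guests forced after them.
Everything else can be placed before Yara in some valid order, so Yara can sit as late as position 8 − 3 = 5.

5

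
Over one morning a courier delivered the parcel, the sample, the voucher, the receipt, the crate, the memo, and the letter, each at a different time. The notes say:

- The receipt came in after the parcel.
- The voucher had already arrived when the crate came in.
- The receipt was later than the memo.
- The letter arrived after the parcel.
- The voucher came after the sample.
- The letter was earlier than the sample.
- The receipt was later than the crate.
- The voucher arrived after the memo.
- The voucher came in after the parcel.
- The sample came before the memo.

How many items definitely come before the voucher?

Directly stated before the voucher: the memo, the parcel, and the sample.
The letter reaches the voucher via the letter → the sample → the voucher.
That's the letter, the memo, the parcel, and the sample — 4 in all.

4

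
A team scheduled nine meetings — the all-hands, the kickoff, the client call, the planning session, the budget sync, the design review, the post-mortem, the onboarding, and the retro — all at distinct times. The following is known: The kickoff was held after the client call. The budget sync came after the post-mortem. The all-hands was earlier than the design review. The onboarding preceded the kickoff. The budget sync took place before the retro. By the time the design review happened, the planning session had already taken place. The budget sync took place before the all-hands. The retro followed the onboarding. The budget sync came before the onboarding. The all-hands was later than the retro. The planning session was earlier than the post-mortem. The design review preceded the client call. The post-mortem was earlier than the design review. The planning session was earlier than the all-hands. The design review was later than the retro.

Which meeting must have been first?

the planning session

The planning session has a chain of constraints placing it before every other meeting, so the planning session must be first.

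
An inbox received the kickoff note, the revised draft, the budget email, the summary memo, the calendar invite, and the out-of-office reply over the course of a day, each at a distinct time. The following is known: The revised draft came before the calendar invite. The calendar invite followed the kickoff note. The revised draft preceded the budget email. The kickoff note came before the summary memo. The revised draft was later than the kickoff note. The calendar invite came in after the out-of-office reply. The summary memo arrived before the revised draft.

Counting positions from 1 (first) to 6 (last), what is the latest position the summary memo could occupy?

The summary memo must come before the budget email, the calendar invite, and the revised draft — 3 messages forced after it.
Everything else can be placed before the summary memo in some valid order, so the summary memo can sit as late as position 6 − 3 = 3.

3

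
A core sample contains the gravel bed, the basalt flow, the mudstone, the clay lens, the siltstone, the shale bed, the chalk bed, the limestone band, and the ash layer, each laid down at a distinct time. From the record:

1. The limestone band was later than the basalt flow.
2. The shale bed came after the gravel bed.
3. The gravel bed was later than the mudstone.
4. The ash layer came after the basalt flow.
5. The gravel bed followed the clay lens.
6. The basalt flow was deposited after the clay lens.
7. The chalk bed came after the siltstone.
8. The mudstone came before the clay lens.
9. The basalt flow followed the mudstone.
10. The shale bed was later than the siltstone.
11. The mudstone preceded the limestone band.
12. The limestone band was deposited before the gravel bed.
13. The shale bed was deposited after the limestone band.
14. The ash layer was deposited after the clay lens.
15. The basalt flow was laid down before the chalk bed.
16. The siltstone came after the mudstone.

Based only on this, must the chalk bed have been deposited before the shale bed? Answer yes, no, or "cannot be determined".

cannot be determined

No chain of stated constraints runs from the chalk bed to the shale bed, and none runs from the shale bed to the chalk bed either.
So the relative order of the chalk bed and the shale bed is not fixed by the given facts.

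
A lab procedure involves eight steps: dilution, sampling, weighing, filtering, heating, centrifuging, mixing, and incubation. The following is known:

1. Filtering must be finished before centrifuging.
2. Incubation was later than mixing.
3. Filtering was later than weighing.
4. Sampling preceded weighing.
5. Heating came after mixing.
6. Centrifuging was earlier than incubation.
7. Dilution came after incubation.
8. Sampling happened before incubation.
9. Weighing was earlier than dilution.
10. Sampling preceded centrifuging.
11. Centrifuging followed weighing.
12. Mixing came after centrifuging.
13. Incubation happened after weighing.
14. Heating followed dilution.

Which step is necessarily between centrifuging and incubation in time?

Tracing the constraints gives centrifuging → mixing → incubation, so mixing sits after centrifuging and before incubation.
No other step is forced both after centrifuging and before incubation.

mixing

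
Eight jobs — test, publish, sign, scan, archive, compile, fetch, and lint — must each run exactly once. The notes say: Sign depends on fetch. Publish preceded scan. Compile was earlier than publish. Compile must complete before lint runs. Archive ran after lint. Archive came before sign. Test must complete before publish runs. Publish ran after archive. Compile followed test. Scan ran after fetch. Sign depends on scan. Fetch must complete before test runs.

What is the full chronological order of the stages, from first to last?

The constraints fix every adjacent pair, so only one ordering works:
fetch → test → compile → lint → archive → publish → scan → sign.

fetch, test, compile, lint, archive, publish, scan, sign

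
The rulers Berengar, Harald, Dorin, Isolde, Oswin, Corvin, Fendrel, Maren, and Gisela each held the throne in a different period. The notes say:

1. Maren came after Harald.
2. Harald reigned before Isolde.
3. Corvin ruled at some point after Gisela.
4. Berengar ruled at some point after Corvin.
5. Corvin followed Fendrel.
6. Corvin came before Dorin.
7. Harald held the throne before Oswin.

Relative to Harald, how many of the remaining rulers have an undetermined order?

Forced after Harald: Isolde, Maren, and Oswin.
That leaves Berengar, Corvin, Dorin, Fendrel, and Gisela with no forced order relative to Harald — 5.

5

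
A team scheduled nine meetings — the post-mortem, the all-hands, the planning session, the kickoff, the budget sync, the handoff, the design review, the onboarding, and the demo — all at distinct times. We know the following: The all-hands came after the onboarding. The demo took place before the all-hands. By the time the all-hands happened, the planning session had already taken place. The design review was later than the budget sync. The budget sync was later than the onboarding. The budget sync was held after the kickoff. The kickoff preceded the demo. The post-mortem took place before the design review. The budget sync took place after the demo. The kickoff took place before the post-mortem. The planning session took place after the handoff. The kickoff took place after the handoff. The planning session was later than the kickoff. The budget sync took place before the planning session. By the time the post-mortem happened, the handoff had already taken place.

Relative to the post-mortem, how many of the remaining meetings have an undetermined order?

Forced before the post-mortem: the handoff and the kickoff; forced after the post-mortem: the design review.
That leaves the all-hands, the budget sync, the demo, the onboarding, and the planning session with no forced order relative to the post-mortem — 5.

5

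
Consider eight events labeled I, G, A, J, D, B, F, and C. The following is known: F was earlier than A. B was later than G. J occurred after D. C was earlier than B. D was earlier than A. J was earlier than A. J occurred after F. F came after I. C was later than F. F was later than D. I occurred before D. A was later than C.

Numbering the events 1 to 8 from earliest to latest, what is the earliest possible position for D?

I must come before D — 1 forced predecessor.
Nothing else is forced ahead of D, so its earliest slot is position 1 + 1 = 2.

2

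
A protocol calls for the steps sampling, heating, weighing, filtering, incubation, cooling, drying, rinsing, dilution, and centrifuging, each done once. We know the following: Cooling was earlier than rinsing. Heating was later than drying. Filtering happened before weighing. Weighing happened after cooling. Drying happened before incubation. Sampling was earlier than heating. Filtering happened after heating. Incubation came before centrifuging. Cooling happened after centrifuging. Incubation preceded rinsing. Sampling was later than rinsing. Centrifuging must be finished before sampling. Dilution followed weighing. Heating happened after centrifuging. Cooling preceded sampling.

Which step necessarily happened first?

drying

Drying has a chain of constraints placing it before every other step, so drying must be first.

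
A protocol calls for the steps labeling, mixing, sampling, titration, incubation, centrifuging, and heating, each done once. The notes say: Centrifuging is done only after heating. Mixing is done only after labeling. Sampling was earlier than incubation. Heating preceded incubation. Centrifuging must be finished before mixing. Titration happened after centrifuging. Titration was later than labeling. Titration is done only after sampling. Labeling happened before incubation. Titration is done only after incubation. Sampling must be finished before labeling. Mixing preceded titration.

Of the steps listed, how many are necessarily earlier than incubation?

Directly stated before incubation: heating, labeling, and sampling.
That's heating, labeling, and sampling — 3 in all.

3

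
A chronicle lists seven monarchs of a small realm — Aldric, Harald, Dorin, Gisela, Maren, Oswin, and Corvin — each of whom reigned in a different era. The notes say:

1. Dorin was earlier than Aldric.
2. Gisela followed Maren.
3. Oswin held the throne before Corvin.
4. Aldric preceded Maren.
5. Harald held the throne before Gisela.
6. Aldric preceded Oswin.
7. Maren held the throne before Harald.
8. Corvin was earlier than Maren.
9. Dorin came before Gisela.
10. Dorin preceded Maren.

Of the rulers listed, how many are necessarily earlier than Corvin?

Directly stated before Corvin: Oswin.
Aldric reaches Corvin via Aldric → Oswin → Corvin.
Dorin reaches Corvin via Dorin → Aldric → Oswin → Corvin.
No chain forces Gisela (or any of the others) ahead of Corvin.
That's Aldric, Dorin, and Oswin — 3 in all.

3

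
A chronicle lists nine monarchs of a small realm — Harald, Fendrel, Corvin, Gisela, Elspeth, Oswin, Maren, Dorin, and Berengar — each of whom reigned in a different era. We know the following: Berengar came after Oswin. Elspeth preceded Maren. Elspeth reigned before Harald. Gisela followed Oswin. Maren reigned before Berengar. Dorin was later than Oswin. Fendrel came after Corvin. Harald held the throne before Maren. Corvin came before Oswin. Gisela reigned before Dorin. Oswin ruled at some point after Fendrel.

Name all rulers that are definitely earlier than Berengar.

Directly stated before Berengar: Maren and Oswin.
Corvin reaches Berengar via Corvin → Oswin → Berengar.
Elspeth reaches Berengar via Elspeth → Maren → Berengar.
Fendrel reaches Berengar via Fendrel → Oswin → Berengar.
Likewise Harald reaches Berengar by chaining the stated constraints.
No chain forces Gisela (or any of the others) ahead of Berengar.

Corvin, Elspeth, Fendrel, Harald, Maren, Oswin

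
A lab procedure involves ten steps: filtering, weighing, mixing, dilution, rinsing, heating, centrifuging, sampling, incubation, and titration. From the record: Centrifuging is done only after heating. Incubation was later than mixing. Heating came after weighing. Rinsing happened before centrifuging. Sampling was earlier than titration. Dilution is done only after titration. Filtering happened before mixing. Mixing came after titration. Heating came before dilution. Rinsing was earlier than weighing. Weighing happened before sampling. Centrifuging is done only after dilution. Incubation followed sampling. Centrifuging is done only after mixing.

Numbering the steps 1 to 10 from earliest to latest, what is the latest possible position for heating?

Heating must come before centrifuging and dilution — 2 steps forced after it.
Everything else can be placed before heating in some valid order, so heating can sit as late as position 10 − 2 = 8.

8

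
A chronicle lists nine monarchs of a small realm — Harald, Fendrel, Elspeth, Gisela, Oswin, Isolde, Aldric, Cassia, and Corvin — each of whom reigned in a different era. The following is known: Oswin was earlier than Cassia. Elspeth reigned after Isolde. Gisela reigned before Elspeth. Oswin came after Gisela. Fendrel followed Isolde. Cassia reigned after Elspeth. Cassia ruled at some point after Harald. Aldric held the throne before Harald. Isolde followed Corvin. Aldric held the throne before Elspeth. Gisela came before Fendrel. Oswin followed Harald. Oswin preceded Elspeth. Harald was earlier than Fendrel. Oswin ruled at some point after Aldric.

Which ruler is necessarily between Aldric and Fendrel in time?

Harald

Tracing the constraints gives Aldric → Harald → Fendrel, so Harald sits after Aldric and before Fendrel.
No other ruler is forced both after Aldric and before Fendrel.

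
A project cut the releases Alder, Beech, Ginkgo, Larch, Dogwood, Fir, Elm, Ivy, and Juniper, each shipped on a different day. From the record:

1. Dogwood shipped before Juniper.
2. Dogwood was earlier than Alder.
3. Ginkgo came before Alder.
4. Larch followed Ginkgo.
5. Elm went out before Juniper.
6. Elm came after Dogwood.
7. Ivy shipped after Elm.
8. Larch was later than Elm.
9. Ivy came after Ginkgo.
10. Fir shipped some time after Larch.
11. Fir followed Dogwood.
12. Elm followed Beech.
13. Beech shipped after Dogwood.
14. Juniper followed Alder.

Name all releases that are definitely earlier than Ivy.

Beech, Dogwood, Elm, Ginkgo

Directly stated before Ivy: Elm and Ginkgo.
Beech reaches Ivy via Beech → Elm → Ivy.
Dogwood reaches Ivy via Dogwood → Elm → Ivy.
No chain forces Alder (or any of the others) ahead of Ivy.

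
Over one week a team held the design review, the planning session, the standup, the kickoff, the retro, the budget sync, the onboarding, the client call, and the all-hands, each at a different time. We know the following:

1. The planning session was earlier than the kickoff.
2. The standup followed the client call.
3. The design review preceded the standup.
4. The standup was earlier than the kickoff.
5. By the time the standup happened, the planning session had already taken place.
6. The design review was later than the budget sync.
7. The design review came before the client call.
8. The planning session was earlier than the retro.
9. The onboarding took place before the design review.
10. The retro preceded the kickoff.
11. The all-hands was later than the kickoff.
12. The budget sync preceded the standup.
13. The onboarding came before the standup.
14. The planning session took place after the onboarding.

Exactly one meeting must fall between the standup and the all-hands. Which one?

Tracing the constraints gives the standup → the kickoff → the all-hands, so the kickoff sits after the standup and before the all-hands.
No other meeting is forced both after the standup and before the all-hands.

the kickoff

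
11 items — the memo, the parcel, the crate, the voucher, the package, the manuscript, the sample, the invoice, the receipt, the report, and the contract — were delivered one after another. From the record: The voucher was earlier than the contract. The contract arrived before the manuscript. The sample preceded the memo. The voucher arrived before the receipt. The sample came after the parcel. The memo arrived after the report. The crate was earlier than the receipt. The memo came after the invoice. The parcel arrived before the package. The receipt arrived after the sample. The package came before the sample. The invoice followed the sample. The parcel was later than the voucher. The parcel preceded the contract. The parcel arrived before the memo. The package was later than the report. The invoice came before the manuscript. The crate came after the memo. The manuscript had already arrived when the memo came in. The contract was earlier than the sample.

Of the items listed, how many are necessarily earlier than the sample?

Directly stated before the sample: the contract, the package, and the parcel.
The report reaches the sample via the report → the package → the sample.
The voucher reaches the sample via the voucher → the contract → the sample.
That's the contract, the package, the parcel, the report, and the voucher — 5 in all.

5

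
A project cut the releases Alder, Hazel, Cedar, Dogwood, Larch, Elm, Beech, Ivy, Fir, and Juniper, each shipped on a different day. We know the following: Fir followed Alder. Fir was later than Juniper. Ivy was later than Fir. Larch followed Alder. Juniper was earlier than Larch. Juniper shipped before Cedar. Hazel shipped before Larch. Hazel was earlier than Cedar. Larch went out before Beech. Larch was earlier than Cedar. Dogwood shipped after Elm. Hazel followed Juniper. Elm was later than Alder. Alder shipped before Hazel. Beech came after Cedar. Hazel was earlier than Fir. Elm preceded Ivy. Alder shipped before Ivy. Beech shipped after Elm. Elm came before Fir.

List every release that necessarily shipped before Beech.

Alder, Cedar, Elm, Hazel, Juniper, Larch

Directly stated before Beech: Cedar, Elm, and Larch.
Alder reaches Beech via Alder → Elm → Beech.
Hazel reaches Beech via Hazel → Cedar → Beech.
Juniper reaches Beech via Juniper → Cedar → Beech.
No chain forces Fir (or any of the others) ahead of Beech.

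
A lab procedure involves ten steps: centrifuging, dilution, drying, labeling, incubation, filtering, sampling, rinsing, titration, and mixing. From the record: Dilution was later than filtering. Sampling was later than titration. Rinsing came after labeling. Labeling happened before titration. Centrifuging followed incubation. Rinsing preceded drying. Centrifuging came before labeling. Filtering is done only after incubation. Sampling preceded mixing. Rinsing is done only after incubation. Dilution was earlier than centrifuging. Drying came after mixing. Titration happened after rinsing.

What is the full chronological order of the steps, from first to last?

incubation, filtering, dilution, centrifuging, labeling, rinsing, titration, sampling, mixing, drying

The constraints fix every adjacent pair, so only one ordering works:
incubation → filtering → dilution → centrifuging → labeling → rinsing → titration → sampling → mixing → drying.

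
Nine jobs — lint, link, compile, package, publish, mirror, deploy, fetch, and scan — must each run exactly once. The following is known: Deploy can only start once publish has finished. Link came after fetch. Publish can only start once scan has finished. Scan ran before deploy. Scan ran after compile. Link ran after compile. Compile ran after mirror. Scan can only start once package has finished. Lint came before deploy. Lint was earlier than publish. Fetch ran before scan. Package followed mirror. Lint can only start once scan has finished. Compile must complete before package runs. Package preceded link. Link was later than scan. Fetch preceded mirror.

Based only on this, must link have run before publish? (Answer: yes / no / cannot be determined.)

No chain of stated constraints runs from link to publish, and none runs from publish to link either.
So the relative order of link and publish is not fixed by the given facts.

cannot be determined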